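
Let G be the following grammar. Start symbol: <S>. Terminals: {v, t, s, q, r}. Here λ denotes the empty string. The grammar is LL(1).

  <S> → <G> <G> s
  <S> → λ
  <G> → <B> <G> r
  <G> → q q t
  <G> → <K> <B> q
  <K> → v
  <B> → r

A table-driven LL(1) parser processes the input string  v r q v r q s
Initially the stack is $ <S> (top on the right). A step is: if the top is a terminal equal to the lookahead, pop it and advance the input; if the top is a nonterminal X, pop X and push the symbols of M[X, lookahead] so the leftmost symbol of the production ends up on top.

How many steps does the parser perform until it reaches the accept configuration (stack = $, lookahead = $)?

      Stack              Input            Action
   1  $ <S>              v r q v r q s $  expand <S> → <G> <G> s
   2  $ s <G> <G>        v r q v r q s $  expand <G> → <K> <B> q
   3  $ s <G> q <B> <K>  v r q v r q s $  expand <K> → v
   4  $ s <G> q <B> v    v r q v r q s $  match v
   5  $ s <G> q <B>      r q v r q s $    expand <B> → r
   6  $ s <G> q r        r q v r q s $    match r
   7  $ s <G> q          q v r q s $      match q
   8  $ s <G>            v r q s $        expand <G> → <K> <B> q
   9  $ s q <B> <K>      v r q s $        expand <K> → v
  10  $ s q <B> v        v r q s $        match v
  11  $ s q <B>          r q s $          expand <B> → r
  12  $ s q r            r q s $          match r
  13  $ s q              q s $            match q
  14  $ s                s $              match s
Accept reached after 14 steps.

14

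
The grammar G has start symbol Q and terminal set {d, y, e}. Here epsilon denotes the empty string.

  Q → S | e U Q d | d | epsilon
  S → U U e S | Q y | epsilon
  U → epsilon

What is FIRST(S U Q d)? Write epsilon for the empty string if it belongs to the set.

{d, e, y}

FIRST(U): from U→epsilon we get {epsilon}. So FIRST(U) = {epsilon}.
FIRST(Q): from Q→S we get {epsilon, d, e, y}; from Q→e U Q d we get {e}; from Q→d we get {d}; from Q→epsilon we get {epsilon}. So FIRST(Q) = {epsilon, d, e, y}.
FIRST(S): from S→U U e S we get {e}; from S→Q y we get {d, e, y}; from S→epsilon we get {epsilon}. So FIRST(S) = {epsilon, d, e, y}.
FIRST(S U Q d): take FIRST of each symbol in turn, carrying on past any symbol whose FIRST contains epsilon; result {d, e, y}.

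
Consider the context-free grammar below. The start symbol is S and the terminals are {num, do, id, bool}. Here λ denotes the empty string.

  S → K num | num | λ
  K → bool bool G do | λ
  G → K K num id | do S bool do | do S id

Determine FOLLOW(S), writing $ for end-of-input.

{$, bool, id}

FIRST(K) = {λ, bool}
FIRST(S) = {λ, bool, num}  (via K num)
FIRST(G) = {bool, do, num}  (via K K num id)
FOLLOW(S) includes $ since S is the start symbol.
FOLLOW(S): in G→do S bool do, S is followed by bool do with FIRST {bool}; in G→do S id, S is followed by id with FIRST {id}. Thus FOLLOW(S) = {$, bool, id}.
FOLLOW(K): in S→K num, K is followed by num with FIRST {num}; in G→K K num id (occurrence 1), K is followed by K num id with FIRST {bool, num}; in G→K K num id (occurrence 2), K is followed by num id with FIRST {num}. Thus FOLLOW(K) = {bool, num}.
FOLLOW(G): in K→bool bool G do, G is followed by do with FIRST {do}. Thus FOLLOW(G) = {do}.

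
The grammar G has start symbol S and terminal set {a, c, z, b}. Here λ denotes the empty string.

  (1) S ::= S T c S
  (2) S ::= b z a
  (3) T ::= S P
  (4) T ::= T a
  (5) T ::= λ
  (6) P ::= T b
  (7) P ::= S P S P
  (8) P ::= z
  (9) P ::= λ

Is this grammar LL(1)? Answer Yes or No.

FIRST(S) = {b}
FIRST(T) = {λ, a, b}
FIRST(P) = {λ, a, b, z}
FOLLOW(S) = {$, a, b, c, z}
FOLLOW(T) = {a, b, c}
FOLLOW(P) = {a, b, c}
Cell M[P, a] receives both P ::= T b and P ::= λ — the grammar is not LL(1).

No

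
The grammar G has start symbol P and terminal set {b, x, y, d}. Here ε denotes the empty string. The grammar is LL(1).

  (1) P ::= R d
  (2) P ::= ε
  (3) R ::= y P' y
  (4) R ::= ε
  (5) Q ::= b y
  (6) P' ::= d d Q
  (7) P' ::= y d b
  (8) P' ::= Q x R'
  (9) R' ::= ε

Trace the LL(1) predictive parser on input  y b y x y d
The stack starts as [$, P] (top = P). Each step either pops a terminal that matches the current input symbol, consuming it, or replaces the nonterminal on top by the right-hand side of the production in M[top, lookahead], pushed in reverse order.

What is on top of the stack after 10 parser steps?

d

      Stack           Input          Action
   1  $ P             y b y x y d $  expand P ::= R d
   2  $ d R           y b y x y d $  expand R ::= y P' y
   3  $ d y P' y      y b y x y d $  match y
   4  $ d y P'        b y x y d $    expand P' ::= Q x R'
   5  $ d y R' x Q    b y x y d $    expand Q ::= b y
   6  $ d y R' x y b  b y x y d $    match b
   7  $ d y R' x y    y x y d $      match y
   8  $ d y R' x      x y d $        match x
   9  $ d y R'        y d $          expand R' ::= ε
  10  $ d y           y d $          match y
Stack after step 10: $ d (top = d).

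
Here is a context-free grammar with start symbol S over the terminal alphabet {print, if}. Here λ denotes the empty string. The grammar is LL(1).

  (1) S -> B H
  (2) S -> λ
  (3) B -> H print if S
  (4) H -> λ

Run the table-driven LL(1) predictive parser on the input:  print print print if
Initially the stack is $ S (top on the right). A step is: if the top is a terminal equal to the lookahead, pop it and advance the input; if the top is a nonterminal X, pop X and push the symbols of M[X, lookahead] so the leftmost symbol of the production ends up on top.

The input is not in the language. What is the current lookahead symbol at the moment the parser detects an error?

step 1: stack=$ S  input=print print print if $  — expand S -> B H
step 2: stack=$ H B  input=print print print if $  — expand B -> H print if S
step 3: stack=$ H S if print H  input=print print print if $  — expand H -> λ
step 4: stack=$ H S if print  input=print print print if $  — match print
step 5: stack=$ H S if  input=print print if $  — error: top is terminal if but lookahead is print

print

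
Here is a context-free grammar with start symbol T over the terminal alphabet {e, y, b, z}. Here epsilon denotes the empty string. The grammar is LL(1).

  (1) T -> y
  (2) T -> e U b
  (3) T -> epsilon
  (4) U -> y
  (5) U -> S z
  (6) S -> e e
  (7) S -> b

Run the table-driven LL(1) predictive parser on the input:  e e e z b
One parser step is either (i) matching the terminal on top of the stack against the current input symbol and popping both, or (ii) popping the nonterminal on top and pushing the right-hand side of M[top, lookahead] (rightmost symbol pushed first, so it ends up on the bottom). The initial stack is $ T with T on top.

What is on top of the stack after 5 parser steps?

e

     Stack      Input        Action
  1  $ T        e e e z b $  expand T -> e U b
  2  $ b U e    e e e z b $  match e
  3  $ b U      e e z b $    expand U -> S z
  4  $ b z S    e e z b $    expand S -> e e
  5  $ b z e e  e e z b $    match e
Stack after step 5: $ b z e (top = e).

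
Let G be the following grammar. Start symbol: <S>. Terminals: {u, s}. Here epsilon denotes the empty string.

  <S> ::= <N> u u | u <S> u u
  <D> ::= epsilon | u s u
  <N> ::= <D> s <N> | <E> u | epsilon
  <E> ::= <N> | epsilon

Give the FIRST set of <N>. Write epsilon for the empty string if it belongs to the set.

FIRST(<D>) = {epsilon, u}
FIRST(<S>) = {s, u}  (via <N> u u)
FIRST(<N>) = {epsilon, s, u}  (via <D> s <N>, <E> u)
FIRST(<E>) = {epsilon, s, u}  (via <N>)

{epsilon, s, u}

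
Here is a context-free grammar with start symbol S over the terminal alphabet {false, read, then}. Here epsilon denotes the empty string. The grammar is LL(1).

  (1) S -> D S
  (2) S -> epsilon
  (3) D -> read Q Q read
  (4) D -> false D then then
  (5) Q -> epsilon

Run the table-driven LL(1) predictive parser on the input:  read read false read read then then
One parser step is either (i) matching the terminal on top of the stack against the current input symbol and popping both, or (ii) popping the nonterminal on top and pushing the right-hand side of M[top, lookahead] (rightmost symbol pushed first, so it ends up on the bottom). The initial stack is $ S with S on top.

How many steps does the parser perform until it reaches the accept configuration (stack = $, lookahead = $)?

step 1: stack=$ S  input=read read false read read then then $  — expand S -> D S
step 2: stack=$ S D  input=read read false read read then then $  — expand D -> read Q Q read
step 3: stack=$ S read Q Q read  input=read read false read read then then $  — match read
step 4: stack=$ S read Q Q  input=read false read read then then $  — expand Q -> epsilon
step 5: stack=$ S read Q  input=read false read read then then $  — expand Q -> epsilon
step 6: stack=$ S read  input=read false read read then then $  — match read
step 7: stack=$ S  input=false read read then then $  — expand S -> D S
step 8: stack=$ S D  input=false read read then then $  — expand D -> false D then then
step 9: stack=$ S then then D false  input=false read read then then $  — match false
step 10: stack=$ S then then D  input=read read then then $  — expand D -> read Q Q read
step 11: stack=$ S then then read Q Q read  input=read read then then $  — match read
step 12: stack=$ S then then read Q Q  input=read then then $  — expand Q -> epsilon
step 13: stack=$ S then then read Q  input=read then then $  — expand Q -> epsilon
step 14: stack=$ S then then read  input=read then then $  — match read
step 15: stack=$ S then then  input=then then $  — match then
step 16: stack=$ S then  input=then $  — match then
step 17: stack=$ S  input=$  — expand S -> epsilon
Accept reached after 17 steps.

17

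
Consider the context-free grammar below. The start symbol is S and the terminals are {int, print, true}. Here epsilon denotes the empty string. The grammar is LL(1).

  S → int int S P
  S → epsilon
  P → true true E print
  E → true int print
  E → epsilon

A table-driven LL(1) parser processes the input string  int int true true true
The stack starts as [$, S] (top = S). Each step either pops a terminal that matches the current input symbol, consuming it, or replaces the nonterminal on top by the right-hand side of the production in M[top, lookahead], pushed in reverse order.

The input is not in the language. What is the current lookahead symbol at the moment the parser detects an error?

      Stack                   Input                     Action
   1  $ S                     int int true true true $  expand S → int int S P
   2  $ P S int int           int int true true true $  match int
   3  $ P S int               int true true true $      match int
   4  $ P S                   true true true $          expand S → epsilon
   5  $ P                     true true true $          expand P → true true E print
   6  $ print E true true     true true true $          match true
   7  $ print E true          true true $               match true
   8  $ print E               true $                    expand E → true int print
   9  $ print print int true  true $                    match true
  10  $ print print int       $                         error: top is terminal int but lookahead is $

$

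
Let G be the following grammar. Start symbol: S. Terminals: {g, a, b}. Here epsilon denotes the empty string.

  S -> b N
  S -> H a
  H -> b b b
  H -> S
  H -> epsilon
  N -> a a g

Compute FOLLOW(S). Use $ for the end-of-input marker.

{$, a}

FIRST(N): from N->a a g we get {a}. So FIRST(N) = {a}.
FIRST(S): from S->b N we get {b}; from S->H a we get {a, b}. So FIRST(S) = {a, b}.
FIRST(H): from H->b b b we get {b}; from H->S we get {a, b}; from H->epsilon we get {epsilon}. So FIRST(H) = {epsilon, a, b}.
FOLLOW(S) includes $ since S is the start symbol.
FOLLOW(H): in S->H a, H is followed by a with FIRST {a}. Thus FOLLOW(H) = {a}.
FOLLOW(S): in H->S, the suffix after S is empty, so FOLLOW(S) ⊇ FOLLOW(H) = {a}. Thus FOLLOW(S) = {$, a}.
FOLLOW(N): in S->b N, the suffix after N is empty, so FOLLOW(N) ⊇ FOLLOW(S) = {$, a}. Thus FOLLOW(N) = {$, a}.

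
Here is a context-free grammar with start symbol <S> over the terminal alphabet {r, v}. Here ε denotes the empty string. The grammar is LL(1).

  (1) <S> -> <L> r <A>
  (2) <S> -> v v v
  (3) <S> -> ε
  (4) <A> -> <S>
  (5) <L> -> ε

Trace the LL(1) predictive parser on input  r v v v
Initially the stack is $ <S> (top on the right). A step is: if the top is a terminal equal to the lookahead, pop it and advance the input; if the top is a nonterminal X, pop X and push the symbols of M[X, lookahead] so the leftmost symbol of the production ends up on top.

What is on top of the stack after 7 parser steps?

v

step 1: stack=$ <S>  input=r v v v $  — expand <S> -> <L> r <A>
step 2: stack=$ <A> r <L>  input=r v v v $  — expand <L> -> ε
step 3: stack=$ <A> r  input=r v v v $  — match r
step 4: stack=$ <A>  input=v v v $  — expand <A> -> <S>
step 5: stack=$ <S>  input=v v v $  — expand <S> -> v v v
step 6: stack=$ v v v  input=v v v $  — match v
step 7: stack=$ v v  input=v v $  — match v
Stack after step 7: $ v (top = v).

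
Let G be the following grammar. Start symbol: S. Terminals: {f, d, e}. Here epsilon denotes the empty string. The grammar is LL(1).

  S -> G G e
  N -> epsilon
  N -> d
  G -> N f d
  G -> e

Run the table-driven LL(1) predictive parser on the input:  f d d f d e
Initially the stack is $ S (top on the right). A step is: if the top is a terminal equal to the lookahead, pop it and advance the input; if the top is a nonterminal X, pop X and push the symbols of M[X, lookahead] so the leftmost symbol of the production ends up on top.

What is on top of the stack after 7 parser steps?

d

     Stack        Input          Action
  1  $ S          f d d f d e $  expand S -> G G e
  2  $ e G G      f d d f d e $  expand G -> N f d
  3  $ e G d f N  f d d f d e $  expand N -> epsilon
  4  $ e G d f    f d d f d e $  match f
  5  $ e G d      d d f d e $    match d
  6  $ e G        d f d e $      expand G -> N f d
  7  $ e d f N    d f d e $      expand N -> d
Stack after step 7: $ e d f d (top = d).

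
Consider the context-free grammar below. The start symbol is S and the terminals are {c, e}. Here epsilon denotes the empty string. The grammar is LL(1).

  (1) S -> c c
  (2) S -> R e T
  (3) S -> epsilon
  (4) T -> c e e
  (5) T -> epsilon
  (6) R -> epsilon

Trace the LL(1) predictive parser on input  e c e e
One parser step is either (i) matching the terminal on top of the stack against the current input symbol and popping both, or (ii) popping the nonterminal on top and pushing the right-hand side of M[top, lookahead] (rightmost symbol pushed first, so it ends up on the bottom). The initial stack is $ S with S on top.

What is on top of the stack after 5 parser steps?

e

     Stack    Input      Action
  1  $ S      e c e e $  expand S -> R e T
  2  $ T e R  e c e e $  expand R -> epsilon
  3  $ T e    e c e e $  match e
  4  $ T      c e e $    expand T -> c e e
  5  $ e e c  c e e $    match c
Stack after step 5: $ e e (top = e).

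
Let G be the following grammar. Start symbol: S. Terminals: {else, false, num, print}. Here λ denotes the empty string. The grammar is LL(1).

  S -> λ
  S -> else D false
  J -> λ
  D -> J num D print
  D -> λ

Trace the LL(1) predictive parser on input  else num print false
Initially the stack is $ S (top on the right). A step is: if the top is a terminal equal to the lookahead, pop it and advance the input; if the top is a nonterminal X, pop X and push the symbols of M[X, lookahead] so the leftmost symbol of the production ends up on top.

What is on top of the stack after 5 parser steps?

     Stack                  Input                   Action
  1  $ S                    else num print false $  expand S -> else D false
  2  $ false D else         else num print false $  match else
  3  $ false D              num print false $       expand D -> J num D print
  4  $ false print D num J  num print false $       expand J -> λ
  5  $ false print D num    num print false $       match num
Stack after step 5: $ false print D (top = D).

D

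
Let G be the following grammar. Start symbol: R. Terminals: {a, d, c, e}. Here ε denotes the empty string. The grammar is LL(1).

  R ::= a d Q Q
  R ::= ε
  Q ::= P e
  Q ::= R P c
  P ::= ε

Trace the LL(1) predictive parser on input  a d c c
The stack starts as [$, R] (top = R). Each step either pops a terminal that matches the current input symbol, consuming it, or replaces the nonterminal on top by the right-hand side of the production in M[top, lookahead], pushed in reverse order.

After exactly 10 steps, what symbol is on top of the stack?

      Stack      Input      Action
   1  $ R        a d c c $  expand R ::= a d Q Q
   2  $ Q Q d a  a d c c $  match a
   3  $ Q Q d    d c c $    match d
   4  $ Q Q      c c $      expand Q ::= R P c
   5  $ Q c P R  c c $      expand R ::= ε
   6  $ Q c P    c c $      expand P ::= ε
   7  $ Q c      c c $      match c
   8  $ Q        c $        expand Q ::= R P c
   9  $ c P R    c $        expand R ::= ε
  10  $ c P      c $        expand P ::= ε
Stack after step 10: $ c (top = c).

c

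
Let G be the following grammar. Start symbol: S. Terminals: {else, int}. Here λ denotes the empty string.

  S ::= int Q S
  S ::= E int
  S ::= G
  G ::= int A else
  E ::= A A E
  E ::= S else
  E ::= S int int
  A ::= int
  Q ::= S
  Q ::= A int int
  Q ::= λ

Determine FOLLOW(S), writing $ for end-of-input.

FIRST(G) = {int}
FIRST(A) = {int}
FIRST(S) = {int}  (via E int, G)
FIRST(E) = {int}  (via A A E, S else, S int int)
FIRST(Q) = {λ, int}  (via S, A int int)
FOLLOW(S) includes $ since S is the start symbol.
FOLLOW(E): in S::=E int, E is followed by int with FIRST {int}; in E::=A A E, the suffix after E is empty (adds nothing new). Thus FOLLOW(E) = {int}.
FOLLOW(A): in G::=int A else, A is followed by else with FIRST {else}; in E::=A A E (occurrence 1), A is followed by A E with FIRST {int}; in E::=A A E (occurrence 2), A is followed by E with FIRST {int}; in Q::=A int int, A is followed by int int with FIRST {int}. Thus FOLLOW(A) = {else, int}.
FOLLOW(Q): in S::=int Q S, Q is followed by S with FIRST {int}. Thus FOLLOW(Q) = {int}.
FOLLOW(S): in S::=int Q S, the suffix after S is empty (adds nothing new); in E::=S else, S is followed by else with FIRST {else}; in E::=S int int, S is followed by int int with FIRST {int}; in Q::=S, the suffix after S is empty, so FOLLOW(S) ⊇ FOLLOW(Q) = {int}. Thus FOLLOW(S) = {$, else, int}.
FOLLOW(G): in S::=G, the suffix after G is empty, so FOLLOW(G) ⊇ FOLLOW(S) = {$, else, int}. Thus FOLLOW(G) = {$, else, int}.

{$, else, int}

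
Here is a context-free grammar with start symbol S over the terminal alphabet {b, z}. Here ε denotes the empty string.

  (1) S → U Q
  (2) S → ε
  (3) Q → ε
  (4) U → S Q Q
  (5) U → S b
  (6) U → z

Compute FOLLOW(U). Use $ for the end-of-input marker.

{$, b}

FIRST(Q) = {ε}
FIRST(S) = {ε, b, z}  (via U Q)
FIRST(U) = {ε, b, z}  (via S Q Q, S b)
FOLLOW(S) includes $ since S is the start symbol.
FOLLOW(S): in U→S Q Q, S is followed by Q Q with FIRST {ε}; in U→S Q Q, the suffix after S is nullable, so FOLLOW(S) ⊇ FOLLOW(U) = {$, b}; in U→S b, S is followed by b with FIRST {b}. Thus FOLLOW(S) = {$, b}.
FOLLOW(U): in S→U Q, U is followed by Q with FIRST {ε}; in S→U Q, the suffix after U is nullable, so FOLLOW(U) ⊇ FOLLOW(S) = {$, b}. Thus FOLLOW(U) = {$, b}.
FOLLOW(Q): in S→U Q, the suffix after Q is empty, so FOLLOW(Q) ⊇ FOLLOW(S) = {$, b}; in U→S Q Q (occurrence 1), Q is followed by Q with FIRST {ε}; in U→S Q Q (occurrence 1), the suffix after Q is nullable, so FOLLOW(Q) ⊇ FOLLOW(U) = {$, b}; in U→S Q Q (occurrence 2), the suffix after Q is empty, so FOLLOW(Q) ⊇ FOLLOW(U) = {$, b}. Thus FOLLOW(Q) = {$, b}.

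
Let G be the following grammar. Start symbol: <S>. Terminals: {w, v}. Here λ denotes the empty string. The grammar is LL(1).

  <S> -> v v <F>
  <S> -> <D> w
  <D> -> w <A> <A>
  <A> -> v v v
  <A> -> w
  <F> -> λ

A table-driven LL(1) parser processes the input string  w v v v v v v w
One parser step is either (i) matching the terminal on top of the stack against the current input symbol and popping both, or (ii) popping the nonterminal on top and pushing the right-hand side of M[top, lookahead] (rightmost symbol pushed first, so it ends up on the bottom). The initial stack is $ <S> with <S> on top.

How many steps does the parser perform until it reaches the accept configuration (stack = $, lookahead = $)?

12

      Stack          Input              Action
   1  $ <S>          w v v v v v v w $  expand <S> -> <D> w
   2  $ w <D>        w v v v v v v w $  expand <D> -> w <A> <A>
   3  $ w <A> <A> w  w v v v v v v w $  match w
   4  $ w <A> <A>    v v v v v v w $    expand <A> -> v v v
   5  $ w <A> v v v  v v v v v v w $    match v
   6  $ w <A> v v    v v v v v w $      match v
   7  $ w <A> v      v v v v w $        match v
   8  $ w <A>        v v v w $          expand <A> -> v v v
   9  $ w v v v      v v v w $          match v
  10  $ w v v        v v w $            match v
  11  $ w v          v w $              match v
  12  $ w            w $                match w
Accept reached after 12 steps.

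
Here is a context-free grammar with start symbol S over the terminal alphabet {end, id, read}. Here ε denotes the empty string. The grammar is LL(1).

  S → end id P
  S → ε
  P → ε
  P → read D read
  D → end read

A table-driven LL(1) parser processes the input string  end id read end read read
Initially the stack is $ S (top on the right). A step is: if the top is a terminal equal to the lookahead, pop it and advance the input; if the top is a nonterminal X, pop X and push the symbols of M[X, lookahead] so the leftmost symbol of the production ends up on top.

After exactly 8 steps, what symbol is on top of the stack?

read

step 1: stack=$ S  input=end id read end read read $  — expand S → end id P
step 2: stack=$ P id end  input=end id read end read read $  — match end
step 3: stack=$ P id  input=id read end read read $  — match id
step 4: stack=$ P  input=read end read read $  — expand P → read D read
step 5: stack=$ read D read  input=read end read read $  — match read
step 6: stack=$ read D  input=end read read $  — expand D → end read
step 7: stack=$ read read end  input=end read read $  — match end
step 8: stack=$ read read  input=read read $  — match read
Stack after step 8: $ read (top = read).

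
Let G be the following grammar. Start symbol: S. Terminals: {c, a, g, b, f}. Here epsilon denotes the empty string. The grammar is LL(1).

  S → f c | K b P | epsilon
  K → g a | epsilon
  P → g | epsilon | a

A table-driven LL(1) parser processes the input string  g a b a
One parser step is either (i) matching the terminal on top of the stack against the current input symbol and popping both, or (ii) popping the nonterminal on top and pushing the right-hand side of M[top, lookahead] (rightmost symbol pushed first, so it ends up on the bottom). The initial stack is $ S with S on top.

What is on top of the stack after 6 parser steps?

     Stack      Input      Action
  1  $ S        g a b a $  expand S → K b P
  2  $ P b K    g a b a $  expand K → g a
  3  $ P b a g  g a b a $  match g
  4  $ P b a    a b a $    match a
  5  $ P b      b a $      match b
  6  $ P        a $        expand P → a
Stack after step 6: $ a (top = a).

a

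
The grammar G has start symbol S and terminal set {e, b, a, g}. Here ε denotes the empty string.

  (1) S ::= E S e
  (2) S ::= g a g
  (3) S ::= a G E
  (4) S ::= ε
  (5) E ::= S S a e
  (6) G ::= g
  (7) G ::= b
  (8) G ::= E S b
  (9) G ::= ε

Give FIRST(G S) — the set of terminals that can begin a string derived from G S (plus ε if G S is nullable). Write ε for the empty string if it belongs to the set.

FIRST(S): from S::=E S e we get {a, g}; from S::=g a g we get {g}; from S::=a G E we get {a}; from S::=ε we get {ε}. So FIRST(S) = {ε, a, g}.
FIRST(E): from E::=S S a e we get {a, g}. So FIRST(E) = {a, g}.
FIRST(G): from G::=g we get {g}; from G::=b we get {b}; from G::=E S b we get {a, g}; from G::=ε we get {ε}. So FIRST(G) = {ε, a, b, g}.
FIRST(G S): take FIRST of each symbol in turn, carrying on past any symbol whose FIRST contains ε; result {ε, a, b, g}.

{ε, a, b, g}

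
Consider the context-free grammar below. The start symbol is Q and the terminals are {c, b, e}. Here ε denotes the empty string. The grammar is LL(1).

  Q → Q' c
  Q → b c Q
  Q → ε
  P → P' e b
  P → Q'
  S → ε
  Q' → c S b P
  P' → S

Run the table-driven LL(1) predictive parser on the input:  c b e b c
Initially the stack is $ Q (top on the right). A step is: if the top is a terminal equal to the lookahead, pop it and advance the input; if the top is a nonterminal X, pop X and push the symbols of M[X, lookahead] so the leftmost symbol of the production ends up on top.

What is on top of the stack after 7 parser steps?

S

     Stack        Input        Action
  1  $ Q          c b e b c $  expand Q → Q' c
  2  $ c Q'       c b e b c $  expand Q' → c S b P
  3  $ c P b S c  c b e b c $  match c
  4  $ c P b S    b e b c $    expand S → ε
  5  $ c P b      b e b c $    match b
  6  $ c P        e b c $      expand P → P' e b
  7  $ c b e P'   e b c $      expand P' → S
Stack after step 7: $ c b e S (top = S).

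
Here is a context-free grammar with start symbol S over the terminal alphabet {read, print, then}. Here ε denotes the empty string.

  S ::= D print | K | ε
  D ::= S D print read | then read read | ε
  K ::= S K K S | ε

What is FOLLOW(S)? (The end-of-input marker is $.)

FIRST(S): from S::=D print we get {print, then}; from S::=K we get {ε, print, then}; from S::=ε we get {ε}. So FIRST(S) = {ε, print, then}.
FIRST(D): from D::=S D print read we get {print, then}; from D::=then read read we get {then}; from D::=ε we get {ε}. So FIRST(D) = {ε, print, then}.
FIRST(K): from K::=S K K S we get {ε, print, then}; from K::=ε we get {ε}. So FIRST(K) = {ε, print, then}.
FOLLOW(S) includes $ since S is the start symbol.
FOLLOW(D): in S::=D print, D is followed by print with FIRST {print}; in D::=S D print read, D is followed by print read with FIRST {print}. Thus FOLLOW(D) = {print}.
FOLLOW(S): in D::=S D print read, S is followed by D print read with FIRST {print, then}; in K::=S K K S (occurrence 1), S is followed by K K S with FIRST {ε, print, then}; in K::=S K K S (occurrence 1), the suffix after S is nullable, so FOLLOW(S) ⊇ FOLLOW(K) = {$, print, then}; in K::=S K K S (occurrence 2), the suffix after S is empty, so FOLLOW(S) ⊇ FOLLOW(K) = {$, print, then}. Thus FOLLOW(S) = {$, print, then}.
FOLLOW(K): in S::=K, the suffix after K is empty, so FOLLOW(K) ⊇ FOLLOW(S) = {$, print, then}; in K::=S K K S (occurrence 1), K is followed by K S with FIRST {ε, print, then}; in K::=S K K S (occurrence 1), the suffix after K is nullable (adds nothing new); in K::=S K K S (occurrence 2), K is followed by S with FIRST {ε, print, then}; in K::=S K K S (occurrence 2), the suffix after K is nullable (adds nothing new). Thus FOLLOW(K) = {$, print, then}.

{$, print, then}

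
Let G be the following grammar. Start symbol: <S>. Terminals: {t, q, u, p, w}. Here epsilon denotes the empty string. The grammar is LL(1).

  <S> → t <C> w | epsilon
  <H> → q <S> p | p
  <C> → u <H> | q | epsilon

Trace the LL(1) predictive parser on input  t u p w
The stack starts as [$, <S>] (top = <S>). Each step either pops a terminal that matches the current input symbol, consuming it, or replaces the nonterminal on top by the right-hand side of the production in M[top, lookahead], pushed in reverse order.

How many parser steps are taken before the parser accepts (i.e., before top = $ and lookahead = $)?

7

     Stack      Input      Action
  1  $ <S>      t u p w $  expand <S> → t <C> w
  2  $ w <C> t  t u p w $  match t
  3  $ w <C>    u p w $    expand <C> → u <H>
  4  $ w <H> u  u p w $    match u
  5  $ w <H>    p w $      expand <H> → p
  6  $ w p      p w $      match p
  7  $ w        w $        match w
Accept reached after 7 steps.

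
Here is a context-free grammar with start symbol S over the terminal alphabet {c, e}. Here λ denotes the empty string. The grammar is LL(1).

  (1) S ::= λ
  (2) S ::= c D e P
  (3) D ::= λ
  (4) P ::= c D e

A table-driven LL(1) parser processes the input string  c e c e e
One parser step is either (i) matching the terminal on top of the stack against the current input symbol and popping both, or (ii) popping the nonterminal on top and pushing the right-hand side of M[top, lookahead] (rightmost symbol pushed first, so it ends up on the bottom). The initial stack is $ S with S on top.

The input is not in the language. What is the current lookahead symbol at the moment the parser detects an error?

step 1: stack=$ S  input=c e c e e $  — expand S ::= c D e P
step 2: stack=$ P e D c  input=c e c e e $  — match c
step 3: stack=$ P e D  input=e c e e $  — expand D ::= λ
step 4: stack=$ P e  input=e c e e $  — match e
step 5: stack=$ P  input=c e e $  — expand P ::= c D e
step 6: stack=$ e D c  input=c e e $  — match c
step 7: stack=$ e D  input=e e $  — expand D ::= λ
step 8: stack=$ e  input=e e $  — match e
step 9: stack=$  input=e $  — error: stack empty but input remains

e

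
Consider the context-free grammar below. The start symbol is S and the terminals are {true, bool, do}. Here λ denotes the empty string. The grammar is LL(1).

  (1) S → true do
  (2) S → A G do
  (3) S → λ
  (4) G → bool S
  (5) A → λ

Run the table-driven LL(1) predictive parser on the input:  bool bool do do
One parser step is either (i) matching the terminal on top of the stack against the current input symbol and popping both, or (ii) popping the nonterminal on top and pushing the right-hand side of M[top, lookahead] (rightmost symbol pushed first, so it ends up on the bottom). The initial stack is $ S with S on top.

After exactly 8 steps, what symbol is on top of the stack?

S

step 1: stack=$ S  input=bool bool do do $  — expand S → A G do
step 2: stack=$ do G A  input=bool bool do do $  — expand A → λ
step 3: stack=$ do G  input=bool bool do do $  — expand G → bool S
step 4: stack=$ do S bool  input=bool bool do do $  — match bool
step 5: stack=$ do S  input=bool do do $  — expand S → A G do
step 6: stack=$ do do G A  input=bool do do $  — expand A → λ
step 7: stack=$ do do G  input=bool do do $  — expand G → bool S
step 8: stack=$ do do S bool  input=bool do do $  — match bool
Stack after step 8: $ do do S (top = S).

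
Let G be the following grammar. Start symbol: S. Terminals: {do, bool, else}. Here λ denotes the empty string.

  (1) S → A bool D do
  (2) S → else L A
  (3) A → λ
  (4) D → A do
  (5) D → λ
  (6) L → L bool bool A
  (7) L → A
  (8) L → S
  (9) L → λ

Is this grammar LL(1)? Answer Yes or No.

No

FIRST(S) = {bool, else}
FIRST(A) = {λ}
FIRST(D) = {λ, do}
FIRST(L) = {λ, bool, else}
FOLLOW(S) = {$, bool}
FOLLOW(A) = {$, bool, do}
FOLLOW(D) = {do}
FOLLOW(L) = {$, bool}
Cell M[D, do] receives both D → A do and D → λ — the grammar is not LL(1).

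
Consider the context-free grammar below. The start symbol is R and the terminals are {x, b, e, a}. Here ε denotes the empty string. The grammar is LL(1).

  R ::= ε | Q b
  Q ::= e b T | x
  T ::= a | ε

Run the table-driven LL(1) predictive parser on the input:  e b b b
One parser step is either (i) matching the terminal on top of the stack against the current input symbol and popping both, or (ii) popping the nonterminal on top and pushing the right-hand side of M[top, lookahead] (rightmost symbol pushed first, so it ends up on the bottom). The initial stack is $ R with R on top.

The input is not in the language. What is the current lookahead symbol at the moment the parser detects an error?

b

step 1: stack=$ R  input=e b b b $  — expand R ::= Q b
step 2: stack=$ b Q  input=e b b b $  — expand Q ::= e b T
step 3: stack=$ b T b e  input=e b b b $  — match e
step 4: stack=$ b T b  input=b b b $  — match b
step 5: stack=$ b T  input=b b $  — expand T ::= ε
step 6: stack=$ b  input=b b $  — match b
step 7: stack=$  input=b $  — error: stack empty but input remains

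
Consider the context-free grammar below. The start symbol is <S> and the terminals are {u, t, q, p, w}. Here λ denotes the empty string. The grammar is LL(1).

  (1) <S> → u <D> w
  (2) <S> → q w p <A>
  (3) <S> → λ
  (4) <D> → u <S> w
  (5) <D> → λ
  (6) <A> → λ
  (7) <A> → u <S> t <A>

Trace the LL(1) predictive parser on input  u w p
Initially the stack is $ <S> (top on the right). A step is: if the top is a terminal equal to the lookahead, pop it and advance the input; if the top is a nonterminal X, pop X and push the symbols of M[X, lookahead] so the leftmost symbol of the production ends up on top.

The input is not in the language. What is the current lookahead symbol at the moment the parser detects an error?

step 1: stack=$ <S>  input=u w p $  — expand <S> → u <D> w
step 2: stack=$ w <D> u  input=u w p $  — match u
step 3: stack=$ w <D>  input=w p $  — expand <D> → λ
step 4: stack=$ w  input=w p $  — match w
step 5: stack=$  input=p $  — error: stack empty but input remains

p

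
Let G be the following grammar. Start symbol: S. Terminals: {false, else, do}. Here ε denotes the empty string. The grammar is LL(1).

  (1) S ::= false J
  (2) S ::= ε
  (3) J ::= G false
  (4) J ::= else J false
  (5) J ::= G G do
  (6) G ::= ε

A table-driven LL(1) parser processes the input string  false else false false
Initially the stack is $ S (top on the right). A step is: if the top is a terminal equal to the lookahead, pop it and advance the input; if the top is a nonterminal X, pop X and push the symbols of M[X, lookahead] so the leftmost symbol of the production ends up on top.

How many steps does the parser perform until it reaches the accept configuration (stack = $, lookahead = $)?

     Stack            Input                     Action
  1  $ S              false else false false $  expand S ::= false J
  2  $ J false        false else false false $  match false
  3  $ J              else false false $        expand J ::= else J false
  4  $ false J else   else false false $        match else
  5  $ false J        false false $             expand J ::= G false
  6  $ false false G  false false $             expand G ::= ε
  7  $ false false    false false $             match false
  8  $ false          false $                   match false
Accept reached after 8 steps.

8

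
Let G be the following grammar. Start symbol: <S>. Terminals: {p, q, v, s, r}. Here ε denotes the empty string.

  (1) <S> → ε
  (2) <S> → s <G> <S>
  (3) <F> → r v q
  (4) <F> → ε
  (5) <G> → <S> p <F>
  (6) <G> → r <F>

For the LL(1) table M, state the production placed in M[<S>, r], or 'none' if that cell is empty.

none

FIRST(<S>) = {ε, s}
FIRST(<F>) = {ε, r}
FIRST(<G>) = {p, r, s}  (via <S> p <F>)
FOLLOW(<S>) includes $ since <S> is the start symbol.
FOLLOW(<S>): in <S>→s <G> <S>, the suffix after <S> is empty (adds nothing new); in <G>→<S> p <F>, <S> is followed by p <F> with FIRST {p}. Thus FOLLOW(<S>) = {$, p}.
For <S> → ε: FIRST(ε) = {ε}, so it goes in M[<S>, t] for t ∈ {}; since ε ∈ FIRST, also for every t ∈ FOLLOW(<S>) = {$, p}.
For <S> → s <G> <S>: FIRST(s <G> <S>) = {s}, so it goes in M[<S>, t] for t ∈ {s}.
None of these place a production in M[<S>, r].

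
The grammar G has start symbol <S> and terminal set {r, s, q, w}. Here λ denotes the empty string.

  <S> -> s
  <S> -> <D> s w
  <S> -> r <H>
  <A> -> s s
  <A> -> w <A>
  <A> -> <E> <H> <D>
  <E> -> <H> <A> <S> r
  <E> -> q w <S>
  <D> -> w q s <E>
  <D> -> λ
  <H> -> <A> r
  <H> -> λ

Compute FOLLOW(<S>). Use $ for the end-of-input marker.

FIRST(<D>) = {λ, w}
FIRST(<S>) = {r, s, w}  (via <D> s w)
FIRST(<A>) = {q, s, w}  (via <E> <H> <D>)
FIRST(<H>) = {λ, q, s, w}  (via <A> r)
FIRST(<E>) = {q, s, w}  (via <H> <A> <S> r)
FOLLOW(<S>) includes $ since <S> is the start symbol.
FOLLOW(<A>): in <A>->w <A>, the suffix after <A> is empty (adds nothing new); in <E>-><H> <A> <S> r, <A> is followed by <S> r with FIRST {r, s, w}; in <H>-><A> r, <A> is followed by r with FIRST {r}. Thus FOLLOW(<A>) = {r, s, w}.
FOLLOW(<D>): in <S>-><D> s w, <D> is followed by s w with FIRST {s}; in <A>-><E> <H> <D>, the suffix after <D> is empty, so FOLLOW(<D>) ⊇ FOLLOW(<A>) = {r, s, w}. Thus FOLLOW(<D>) = {r, s, w}.
FOLLOW(<E>): in <A>-><E> <H> <D>, <E> is followed by <H> <D> with FIRST {λ, q, s, w}; in <A>-><E> <H> <D>, the suffix after <E> is nullable, so FOLLOW(<E>) ⊇ FOLLOW(<A>) = {r, s, w}; in <D>->w q s <E>, the suffix after <E> is empty, so FOLLOW(<E>) ⊇ FOLLOW(<D>) = {r, s, w}. Thus FOLLOW(<E>) = {q, r, s, w}.
FOLLOW(<S>): in <E>-><H> <A> <S> r, <S> is followed by r with FIRST {r}; in <E>->q w <S>, the suffix after <S> is empty, so FOLLOW(<S>) ⊇ FOLLOW(<E>) = {q, r, s, w}. Thus FOLLOW(<S>) = {$, q, r, s, w}.
FOLLOW(<H>): in <S>->r <H>, the suffix after <H> is empty, so FOLLOW(<H>) ⊇ FOLLOW(<S>) = {$, q, r, s, w}; in <A>-><E> <H> <D>, <H> is followed by <D> with FIRST {λ, w}; in <A>-><E> <H> <D>, the suffix after <H> is nullable, so FOLLOW(<H>) ⊇ FOLLOW(<A>) = {r, s, w}; in <E>-><H> <A> <S> r, <H> is followed by <A> <S> r with FIRST {q, s, w}. Thus FOLLOW(<H>) = {$, q, r, s, w}.

{$, q, r, s, w}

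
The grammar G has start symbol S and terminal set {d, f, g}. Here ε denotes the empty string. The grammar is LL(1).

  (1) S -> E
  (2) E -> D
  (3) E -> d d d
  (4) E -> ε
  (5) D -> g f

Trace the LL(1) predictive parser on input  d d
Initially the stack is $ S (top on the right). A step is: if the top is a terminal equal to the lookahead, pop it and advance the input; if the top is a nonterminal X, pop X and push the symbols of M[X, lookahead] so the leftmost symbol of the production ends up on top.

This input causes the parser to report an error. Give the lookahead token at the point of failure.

     Stack    Input  Action
  1  $ S      d d $  expand S -> E
  2  $ E      d d $  expand E -> d d d
  3  $ d d d  d d $  match d
  4  $ d d    d $    match d
  5  $ d      $      error: top is terminal d but lookahead is $

$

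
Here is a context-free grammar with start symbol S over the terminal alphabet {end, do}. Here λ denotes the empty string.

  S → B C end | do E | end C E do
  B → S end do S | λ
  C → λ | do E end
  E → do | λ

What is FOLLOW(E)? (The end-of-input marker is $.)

FIRST(C): from C→λ we get {λ}; from C→do E end we get {do}. So FIRST(C) = {λ, do}.
FIRST(E): from E→do we get {do}; from E→λ we get {λ}. So FIRST(E) = {λ, do}.
FIRST(S): from S→B C end we get {do, end}; from S→do E we get {do}; from S→end C E do we get {end}. So FIRST(S) = {do, end}.
FIRST(B): from B→S end do S we get {do, end}; from B→λ we get {λ}. So FIRST(B) = {λ, do, end}.
FOLLOW(S) includes $ since S is the start symbol.
FOLLOW(B): in S→B C end, B is followed by C end with FIRST {do, end}. Thus FOLLOW(B) = {do, end}.
FOLLOW(S): in B→S end do S (occurrence 1), S is followed by end do S with FIRST {end}; in B→S end do S (occurrence 2), the suffix after S is empty, so FOLLOW(S) ⊇ FOLLOW(B) = {do, end}. Thus FOLLOW(S) = {$, do, end}.
FOLLOW(C): in S→B C end, C is followed by end with FIRST {end}; in S→end C E do, C is followed by E do with FIRST {do}. Thus FOLLOW(C) = {do, end}.
FOLLOW(E): in S→do E, the suffix after E is empty, so FOLLOW(E) ⊇ FOLLOW(S) = {$, do, end}; in S→end C E do, E is followed by do with FIRST {do}; in C→do E end, E is followed by end with FIRST {end}. Thus FOLLOW(E) = {$, do, end}.

{$, do, end}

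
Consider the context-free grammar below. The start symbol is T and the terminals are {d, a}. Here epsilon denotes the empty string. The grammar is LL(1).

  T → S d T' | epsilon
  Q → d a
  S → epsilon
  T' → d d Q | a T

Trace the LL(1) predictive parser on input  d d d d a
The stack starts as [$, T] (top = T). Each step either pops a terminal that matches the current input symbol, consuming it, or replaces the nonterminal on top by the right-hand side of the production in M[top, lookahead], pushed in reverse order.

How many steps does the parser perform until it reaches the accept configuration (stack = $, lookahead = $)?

9

step 1: stack=$ T  input=d d d d a $  — expand T → S d T'
step 2: stack=$ T' d S  input=d d d d a $  — expand S → epsilon
step 3: stack=$ T' d  input=d d d d a $  — match d
step 4: stack=$ T'  input=d d d a $  — expand T' → d d Q
step 5: stack=$ Q d d  input=d d d a $  — match d
step 6: stack=$ Q d  input=d d a $  — match d
step 7: stack=$ Q  input=d a $  — expand Q → d a
step 8: stack=$ a d  input=d a $  — match d
step 9: stack=$ a  input=a $  — match a
Accept reached after 9 steps.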